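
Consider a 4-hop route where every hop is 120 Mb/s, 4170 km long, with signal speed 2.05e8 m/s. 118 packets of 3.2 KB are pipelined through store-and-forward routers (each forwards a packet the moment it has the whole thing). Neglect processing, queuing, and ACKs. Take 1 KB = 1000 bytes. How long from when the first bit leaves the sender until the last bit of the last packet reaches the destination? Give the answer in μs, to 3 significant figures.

107000 μs

Per-hop transmission t_tx = L/R = 25600/120000000 = 213.333 μs.
Per-hop propagation t_prop = 4170000/2.05e+08 = 20341.5 μs.
Pipeline fill: first packet needs 4·t_tx to clear all hops; remaining 117 packets each add one t_tx.
Total = (4+118-1)·t_tx + 4·t_prop = 121·213.333 + 4·20341.5 = 107000 μs.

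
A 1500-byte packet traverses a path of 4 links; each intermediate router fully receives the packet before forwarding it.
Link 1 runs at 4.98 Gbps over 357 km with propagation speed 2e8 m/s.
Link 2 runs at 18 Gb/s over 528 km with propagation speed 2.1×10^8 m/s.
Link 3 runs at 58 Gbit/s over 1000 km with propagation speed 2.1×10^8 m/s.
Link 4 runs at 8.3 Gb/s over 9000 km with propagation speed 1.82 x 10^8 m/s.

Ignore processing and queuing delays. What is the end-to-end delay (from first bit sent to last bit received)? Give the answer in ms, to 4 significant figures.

58.52 ms

L = 1500 × 8 = 12000 bits.
Transmission delays (L/R per hop): 0.00240964, 0.000666667, 0.000206897, 0.00144578 ms; sum = 0.00472898 ms.
Propagation delays (d/s per hop): 1.785, 2.51429, 4.7619, 49.4505 ms; sum = 58.5117 ms.
End-to-end = 58.52 ms.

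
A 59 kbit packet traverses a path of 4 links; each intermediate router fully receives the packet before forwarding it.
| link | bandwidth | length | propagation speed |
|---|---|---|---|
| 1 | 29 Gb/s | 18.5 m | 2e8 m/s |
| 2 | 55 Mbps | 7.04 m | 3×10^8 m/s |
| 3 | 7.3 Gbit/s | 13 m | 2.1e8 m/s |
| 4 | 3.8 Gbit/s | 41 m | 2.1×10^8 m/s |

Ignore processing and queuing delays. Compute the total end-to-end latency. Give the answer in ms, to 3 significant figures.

1.10 ms

L = 59000 bits.
Transmission delays (L/R per hop): 0.00203448, 1.07273, 0.00808219, 0.0155263 ms; sum = 1.09837 ms.
Propagation delays (d/s per hop): 9.25e-05, 2.34667e-05, 6.19048e-05, 0.000195238 ms; sum = 0.00037311 ms.
End-to-end = 1.10 ms.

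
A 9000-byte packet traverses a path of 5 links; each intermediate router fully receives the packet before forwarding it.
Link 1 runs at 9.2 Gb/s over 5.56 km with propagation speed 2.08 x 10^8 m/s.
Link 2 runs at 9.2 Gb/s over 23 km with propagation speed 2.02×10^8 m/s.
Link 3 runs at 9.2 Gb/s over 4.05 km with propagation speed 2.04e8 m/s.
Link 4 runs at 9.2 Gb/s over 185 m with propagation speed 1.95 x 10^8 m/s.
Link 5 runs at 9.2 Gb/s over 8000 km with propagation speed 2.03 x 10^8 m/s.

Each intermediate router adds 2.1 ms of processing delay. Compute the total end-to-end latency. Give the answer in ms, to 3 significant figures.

48.0 ms

L = 9000 × 8 = 72000 bits.
Transmission delay per hop = L/R = 72000/9200000000 = 0.00782609 ms; 5 hops → 0.0391304 ms.
Propagation delays (d/s per hop): 0.0267308, 0.113861, 0.0198529, 0.000948718, 39.4089 ms; sum = 39.5703 ms.
Processing at 4 router(s): 4 × 2.1 ms = 8.4 ms.
End-to-end = 48.0 ms.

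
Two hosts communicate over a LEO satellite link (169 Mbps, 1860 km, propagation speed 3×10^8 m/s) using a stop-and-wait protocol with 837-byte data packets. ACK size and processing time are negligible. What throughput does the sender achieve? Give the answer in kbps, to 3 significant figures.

538 kbps

t_tx = L/R = 6696/169000000 = 3.96213e-05 s.
t_prop = 1860000/300000000 = 0.0062 s; RTT = 0.0124 s.
Cycle = t_tx + RTT = 0.0124396 s.
Throughput = L / cycle = 6696 / 0.0124396 = 538 kbps.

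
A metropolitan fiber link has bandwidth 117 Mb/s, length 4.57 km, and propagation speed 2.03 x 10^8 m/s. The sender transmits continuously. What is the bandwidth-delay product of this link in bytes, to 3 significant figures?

Propagation delay = 4570 / 2.03e+08 = 2.25123e-05 s.
BDP = R × t_prop = 117000000 × 2.25123e-05 = 2633.94 bits.
In bytes: 2633.94/8 = 329 bytes.

329 bytes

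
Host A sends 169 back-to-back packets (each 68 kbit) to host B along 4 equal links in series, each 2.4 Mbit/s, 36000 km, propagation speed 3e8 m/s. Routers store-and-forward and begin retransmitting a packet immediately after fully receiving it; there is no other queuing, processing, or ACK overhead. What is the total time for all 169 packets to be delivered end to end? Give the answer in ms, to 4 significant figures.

5353 ms

Per-hop transmission t_tx = L/R = 68000/2400000 = 28.3333 ms.
Per-hop propagation t_prop = 36000000/300000000 = 120 ms.
Pipeline fill: first packet needs 4·t_tx to clear all hops; remaining 168 packets each add one t_tx.
Total = (4+169-1)·t_tx + 4·t_prop = 172·28.3333 + 4·120 = 5353 ms.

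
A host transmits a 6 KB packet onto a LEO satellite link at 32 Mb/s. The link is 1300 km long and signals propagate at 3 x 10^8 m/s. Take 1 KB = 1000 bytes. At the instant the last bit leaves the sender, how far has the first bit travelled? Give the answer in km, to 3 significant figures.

450 km

t_tx = L/R = 48000/32000000 = 0.0015 s.
Distance = s × t_tx = 300000000 × 0.0015 = 450 km.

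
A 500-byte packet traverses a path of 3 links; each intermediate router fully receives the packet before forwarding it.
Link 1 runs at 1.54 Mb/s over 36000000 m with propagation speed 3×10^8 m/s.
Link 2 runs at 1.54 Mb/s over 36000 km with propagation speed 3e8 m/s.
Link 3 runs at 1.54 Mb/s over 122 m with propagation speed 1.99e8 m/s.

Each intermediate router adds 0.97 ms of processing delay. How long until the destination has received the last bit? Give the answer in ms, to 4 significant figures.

L = 500 × 8 = 4000 bits.
Transmission delay per hop = L/R = 4000/1540000 = 2.5974 ms; 3 hops → 7.79221 ms.
Propagation delays (d/s per hop): 120, 120, 0.000613065 ms; sum = 240.001 ms.
Processing at 2 router(s): 2 × 0.97 ms = 1.94 ms.
End-to-end = 249.7 ms.

249.7 ms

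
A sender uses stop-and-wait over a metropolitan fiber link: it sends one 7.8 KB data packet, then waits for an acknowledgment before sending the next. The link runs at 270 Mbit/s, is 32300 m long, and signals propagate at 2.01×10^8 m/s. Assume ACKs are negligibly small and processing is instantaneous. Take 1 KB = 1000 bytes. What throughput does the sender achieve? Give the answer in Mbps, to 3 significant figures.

113 Mbps

t_tx = L/R = 62400/270000000 = 0.000231111 s.
t_prop = 32300/2.01e+08 = 0.000160697 s; RTT = 0.000321393 s.
Cycle = t_tx + RTT = 0.000552504 s.
Throughput = L / cycle = 62400 / 0.000552504 = 113 Mbps.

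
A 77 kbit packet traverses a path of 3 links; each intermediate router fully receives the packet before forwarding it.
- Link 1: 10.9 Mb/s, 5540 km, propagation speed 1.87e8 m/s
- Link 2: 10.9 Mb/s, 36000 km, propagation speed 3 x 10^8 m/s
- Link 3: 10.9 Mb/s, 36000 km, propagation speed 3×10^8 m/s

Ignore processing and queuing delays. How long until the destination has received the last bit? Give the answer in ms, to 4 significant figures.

L = 77000 bits.
Transmission delay per hop = L/R = 77000/10900000 = 7.06422 ms; 3 hops → 21.1927 ms.
Propagation delays (d/s per hop): 29.6257, 120, 120 ms; sum = 269.626 ms.
End-to-end = 290.8 ms.

290.8 ms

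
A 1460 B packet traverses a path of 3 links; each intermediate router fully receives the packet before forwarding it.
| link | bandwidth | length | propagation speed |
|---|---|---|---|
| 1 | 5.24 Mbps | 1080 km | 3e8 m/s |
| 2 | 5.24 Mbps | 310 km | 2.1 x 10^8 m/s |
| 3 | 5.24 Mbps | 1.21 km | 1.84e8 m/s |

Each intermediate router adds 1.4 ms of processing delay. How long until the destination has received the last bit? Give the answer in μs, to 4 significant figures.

14570 μs

L = 1460 × 8 = 11680 bits.
Transmission delay per hop = L/R = 11680/5240000 = 2229.01 μs; 3 hops → 6687.02 μs.
Propagation delays (d/s per hop): 3600, 1476.19, 6.57609 μs; sum = 5082.77 μs.
Processing at 2 router(s): 2 × 1.4 ms = 2800 μs.
End-to-end = 14570 μs.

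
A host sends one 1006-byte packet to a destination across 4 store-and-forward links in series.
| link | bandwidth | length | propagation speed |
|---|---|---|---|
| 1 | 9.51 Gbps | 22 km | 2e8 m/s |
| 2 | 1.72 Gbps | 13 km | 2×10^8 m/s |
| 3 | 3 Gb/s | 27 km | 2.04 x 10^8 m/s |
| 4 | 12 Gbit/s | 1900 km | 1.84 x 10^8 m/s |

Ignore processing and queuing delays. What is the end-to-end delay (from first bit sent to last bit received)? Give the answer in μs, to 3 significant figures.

L = 1006 × 8 = 8048 bits.
Transmission delays (L/R per hop): 0.846267, 4.67907, 2.68267, 0.670667 μs; sum = 8.87867 μs.
Propagation delays (d/s per hop): 110, 65, 132.353, 10326.1 μs; sum = 10633.4 μs.
End-to-end = 10600 μs.

10600 μs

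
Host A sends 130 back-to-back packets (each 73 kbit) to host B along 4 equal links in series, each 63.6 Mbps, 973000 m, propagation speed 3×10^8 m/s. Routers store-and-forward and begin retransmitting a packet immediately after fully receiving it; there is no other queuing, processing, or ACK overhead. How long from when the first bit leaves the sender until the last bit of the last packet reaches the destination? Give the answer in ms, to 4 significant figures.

165.6 ms

Per-hop transmission t_tx = L/R = 73000/63600000 = 1.1478 ms.
Per-hop propagation t_prop = 973000/300000000 = 3.24333 ms.
Pipeline fill: first packet needs 4·t_tx to clear all hops; remaining 129 packets each add one t_tx.
Total = (4+130-1)·t_tx + 4·t_prop = 133·1.1478 + 4·3.24333 = 165.6 ms.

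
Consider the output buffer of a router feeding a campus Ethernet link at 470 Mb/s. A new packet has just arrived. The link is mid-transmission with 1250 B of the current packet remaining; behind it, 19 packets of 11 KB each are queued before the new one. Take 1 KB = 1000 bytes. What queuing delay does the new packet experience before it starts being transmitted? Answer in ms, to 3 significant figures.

3.58 ms

Each queued packet: L/R = 88000/470000000 = 0.187234 ms.
19 queued → 3.55745 ms.
Plus remaining 10000 bits of current packet: 0.0212766 ms.
Queuing delay = 3.58 ms.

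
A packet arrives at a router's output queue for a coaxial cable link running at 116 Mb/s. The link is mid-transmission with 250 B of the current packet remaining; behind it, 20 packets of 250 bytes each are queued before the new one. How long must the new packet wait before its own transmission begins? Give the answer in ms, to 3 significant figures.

Each queued packet: L/R = 2000/116000000 = 0.0172414 ms.
20 queued → 0.344828 ms.
Plus remaining 2000 bits of current packet: 0.0172414 ms.
Queuing delay = 0.362 ms.

0.362 ms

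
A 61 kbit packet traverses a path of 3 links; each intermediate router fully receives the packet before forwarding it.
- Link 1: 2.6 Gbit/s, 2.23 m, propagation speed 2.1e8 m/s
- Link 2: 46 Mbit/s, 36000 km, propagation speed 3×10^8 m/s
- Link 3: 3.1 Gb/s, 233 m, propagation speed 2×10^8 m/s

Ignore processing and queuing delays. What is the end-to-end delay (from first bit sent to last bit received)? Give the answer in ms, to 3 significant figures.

121 ms

L = 61000 bits.
Transmission delays (L/R per hop): 0.0234615, 1.32609, 0.0196774 ms; sum = 1.36923 ms.
Propagation delays (d/s per hop): 1.0619e-05, 120, 0.001165 ms; sum = 120.001 ms.
End-to-end = 121 ms.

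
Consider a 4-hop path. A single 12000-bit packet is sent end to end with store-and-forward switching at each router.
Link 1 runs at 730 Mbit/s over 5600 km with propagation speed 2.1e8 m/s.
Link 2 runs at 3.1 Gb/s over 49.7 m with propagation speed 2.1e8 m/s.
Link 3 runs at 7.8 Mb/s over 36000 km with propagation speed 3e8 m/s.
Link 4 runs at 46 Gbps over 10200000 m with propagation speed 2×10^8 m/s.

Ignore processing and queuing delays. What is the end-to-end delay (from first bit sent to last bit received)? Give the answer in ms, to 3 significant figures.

199 ms

Transmission delays (L/R per hop): 0.0164384, 0.00387097, 1.53846, 0.00026087 ms; sum = 1.55903 ms.
Propagation delays (d/s per hop): 26.6667, 0.000236667, 120, 51 ms; sum = 197.667 ms.
End-to-end = 199 ms.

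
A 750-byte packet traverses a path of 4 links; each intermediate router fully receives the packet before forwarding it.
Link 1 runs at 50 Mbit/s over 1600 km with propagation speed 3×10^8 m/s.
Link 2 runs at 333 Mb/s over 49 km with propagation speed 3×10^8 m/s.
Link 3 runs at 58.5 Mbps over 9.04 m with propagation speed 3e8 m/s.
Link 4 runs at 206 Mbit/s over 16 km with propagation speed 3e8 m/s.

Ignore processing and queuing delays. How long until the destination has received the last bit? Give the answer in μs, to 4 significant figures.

L = 750 × 8 = 6000 bits.
Transmission delays (L/R per hop): 120, 18.018, 102.564, 29.1262 μs; sum = 269.708 μs.
Propagation delays (d/s per hop): 5333.33, 163.333, 0.0301333, 53.3333 μs; sum = 5550.03 μs.
End-to-end = 5820 μs.

5820 μs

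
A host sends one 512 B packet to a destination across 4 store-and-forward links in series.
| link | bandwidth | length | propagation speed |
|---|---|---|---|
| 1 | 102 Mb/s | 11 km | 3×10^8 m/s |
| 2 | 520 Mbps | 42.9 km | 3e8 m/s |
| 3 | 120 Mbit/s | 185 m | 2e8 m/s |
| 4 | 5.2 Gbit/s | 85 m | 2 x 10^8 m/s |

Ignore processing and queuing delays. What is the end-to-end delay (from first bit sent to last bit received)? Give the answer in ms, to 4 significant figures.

0.2640 ms

L = 512 × 8 = 4096 bits.
Transmission delays (L/R per hop): 0.0401569, 0.00787692, 0.0341333, 0.000787692 ms; sum = 0.0829548 ms.
Propagation delays (d/s per hop): 0.0366667, 0.143, 0.000925, 0.000425 ms; sum = 0.181017 ms.
End-to-end = 0.2640 ms.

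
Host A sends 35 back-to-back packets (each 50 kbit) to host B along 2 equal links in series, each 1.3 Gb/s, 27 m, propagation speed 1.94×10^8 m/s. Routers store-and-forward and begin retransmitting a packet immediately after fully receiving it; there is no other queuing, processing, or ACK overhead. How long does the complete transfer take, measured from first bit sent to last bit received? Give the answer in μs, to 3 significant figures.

Per-hop transmission t_tx = L/R = 50000/1300000000 = 38.4615 μs.
Per-hop propagation t_prop = 27/194000000 = 0.139175 μs.
Pipeline fill: first packet needs 2·t_tx to clear all hops; remaining 34 packets each add one t_tx.
Total = (2+35-1)·t_tx + 2·t_prop = 36·38.4615 + 2·0.139175 = 1380 μs.

1380 μs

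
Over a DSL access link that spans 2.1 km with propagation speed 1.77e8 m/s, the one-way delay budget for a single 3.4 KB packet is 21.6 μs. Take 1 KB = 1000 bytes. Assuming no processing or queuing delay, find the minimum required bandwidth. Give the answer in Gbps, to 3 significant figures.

2.79 Gbps

L = 27200 bits.
Propagation delay = 2100 / 177000000 = 11.8644 μs.
Transmission budget = 21.6 − 11.8644 = 9.73559 μs.
R ≥ L / t_tx = 27200 bits / 9.73559e-06 s = 2.79 Gbps.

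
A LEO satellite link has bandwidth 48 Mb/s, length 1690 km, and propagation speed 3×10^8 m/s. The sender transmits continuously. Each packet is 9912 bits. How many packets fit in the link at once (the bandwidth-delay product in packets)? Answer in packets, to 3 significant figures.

27.3 packets

Propagation delay = 1690000 / 300000000 = 0.00563333 s.
BDP = R × t_prop = 48000000 × 0.00563333 = 270400 bits.
In packets of 9912 bits: 27.3 packets.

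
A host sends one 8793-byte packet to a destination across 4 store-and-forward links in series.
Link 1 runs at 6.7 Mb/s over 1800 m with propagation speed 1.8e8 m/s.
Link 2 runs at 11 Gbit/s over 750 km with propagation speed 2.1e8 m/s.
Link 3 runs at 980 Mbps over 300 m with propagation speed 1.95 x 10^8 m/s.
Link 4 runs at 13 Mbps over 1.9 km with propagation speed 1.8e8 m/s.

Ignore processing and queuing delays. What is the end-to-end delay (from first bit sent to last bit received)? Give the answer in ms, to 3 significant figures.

L = 8793 × 8 = 70344 bits.
Transmission delays (L/R per hop): 10.4991, 0.00639491, 0.0717796, 5.41108 ms; sum = 15.9884 ms.
Propagation delays (d/s per hop): 0.01, 3.57143, 0.00153846, 0.0105556 ms; sum = 3.59352 ms.
End-to-end = 19.6 ms.

19.6 ms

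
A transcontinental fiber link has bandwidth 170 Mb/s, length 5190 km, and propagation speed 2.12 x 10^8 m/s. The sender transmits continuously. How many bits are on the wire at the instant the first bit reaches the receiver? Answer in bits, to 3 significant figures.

Propagation delay = 5190000 / 212000000 = 0.0244811 s.
BDP = R × t_prop = 170000000 × 0.0244811 = 4161790 bits.

4160000 bits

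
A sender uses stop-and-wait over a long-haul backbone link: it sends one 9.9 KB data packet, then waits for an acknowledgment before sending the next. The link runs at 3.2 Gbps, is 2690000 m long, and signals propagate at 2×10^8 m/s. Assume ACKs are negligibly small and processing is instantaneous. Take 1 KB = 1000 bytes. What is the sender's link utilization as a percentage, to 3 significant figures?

t_tx = L/R = 79200/3200000000 = 2.475e-05 s.
t_prop = 2690000/200000000 = 0.01345 s; RTT = 0.0269 s.
Cycle = t_tx + RTT = 0.0269248 s.
Utilization = t_tx / cycle = 2.475e-05/0.0269248 = 0.0919 %.

0.0919 %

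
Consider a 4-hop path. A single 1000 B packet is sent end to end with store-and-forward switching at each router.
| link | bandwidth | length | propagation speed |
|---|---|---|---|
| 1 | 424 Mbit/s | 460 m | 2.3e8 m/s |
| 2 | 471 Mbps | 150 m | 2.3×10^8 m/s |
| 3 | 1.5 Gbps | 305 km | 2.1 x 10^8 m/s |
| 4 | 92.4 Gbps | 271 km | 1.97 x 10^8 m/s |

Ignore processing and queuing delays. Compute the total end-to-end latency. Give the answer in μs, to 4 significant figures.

2872 μs

L = 1000 × 8 = 8000 bits.
Transmission delays (L/R per hop): 18.8679, 16.9851, 5.33333, 0.0865801 μs; sum = 41.273 μs.
Propagation delays (d/s per hop): 2, 0.652174, 1452.38, 1375.63 μs; sum = 2830.67 μs.
End-to-end = 2872 μs.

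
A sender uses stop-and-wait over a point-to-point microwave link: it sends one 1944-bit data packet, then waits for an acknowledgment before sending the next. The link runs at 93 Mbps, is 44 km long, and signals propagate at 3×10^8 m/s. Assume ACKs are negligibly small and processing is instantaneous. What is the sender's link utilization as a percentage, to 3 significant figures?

6.65 %

t_tx = L/R = 1944/93000000 = 2.09032e-05 s.
t_prop = 44000/300000000 = 0.000146667 s; RTT = 0.000293333 s.
Cycle = t_tx + RTT = 0.000314237 s.
Utilization = t_tx / cycle = 2.09032e-05/0.000314237 = 6.65 %.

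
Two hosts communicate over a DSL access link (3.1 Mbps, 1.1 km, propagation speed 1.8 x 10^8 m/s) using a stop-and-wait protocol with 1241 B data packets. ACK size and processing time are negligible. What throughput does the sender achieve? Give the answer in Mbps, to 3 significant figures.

t_tx = L/R = 9928/3100000 = 0.00320258 s.
t_prop = 1100/180000000 = 6.11111e-06 s; RTT = 1.22222e-05 s.
Cycle = t_tx + RTT = 0.0032148 s.
Throughput = L / cycle = 9928 / 0.0032148 = 3.09 Mbps.

3.09 Mbps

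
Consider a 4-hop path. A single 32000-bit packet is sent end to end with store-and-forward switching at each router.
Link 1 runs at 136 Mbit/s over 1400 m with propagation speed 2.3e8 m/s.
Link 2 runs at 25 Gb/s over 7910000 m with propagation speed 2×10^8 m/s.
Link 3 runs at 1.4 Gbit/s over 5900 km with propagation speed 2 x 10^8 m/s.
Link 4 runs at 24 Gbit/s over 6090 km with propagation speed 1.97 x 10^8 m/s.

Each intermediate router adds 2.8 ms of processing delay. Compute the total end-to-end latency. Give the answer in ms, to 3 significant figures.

Transmission delays (L/R per hop): 0.235294, 0.00128, 0.0228571, 0.00133333 ms; sum = 0.260765 ms.
Propagation delays (d/s per hop): 0.00608696, 39.55, 29.5, 30.9137 ms; sum = 99.9698 ms.
Processing at 3 router(s): 3 × 2.8 ms = 8.4 ms.
End-to-end = 109 ms.

109 ms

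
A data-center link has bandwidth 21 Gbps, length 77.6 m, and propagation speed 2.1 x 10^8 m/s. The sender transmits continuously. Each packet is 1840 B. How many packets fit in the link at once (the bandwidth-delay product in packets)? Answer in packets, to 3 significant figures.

0.527 packets

Propagation delay = 77.6 / 210000000 = 3.69524e-07 s.
BDP = R × t_prop = 21000000000 × 3.69524e-07 = 7760 bits.
In packets of 14720 bits: 0.527 packets.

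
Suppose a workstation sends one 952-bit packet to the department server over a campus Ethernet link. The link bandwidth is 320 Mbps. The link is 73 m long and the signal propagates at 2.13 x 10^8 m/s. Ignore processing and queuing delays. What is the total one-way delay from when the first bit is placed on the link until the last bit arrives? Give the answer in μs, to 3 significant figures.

Transmission delay = L/R = 952 / 320000000 = 2.975 μs.
Propagation delay = d/s = 73 m / 213000000 m/s = 0.342723 μs.
Total = 3.32 μs.

3.32 μs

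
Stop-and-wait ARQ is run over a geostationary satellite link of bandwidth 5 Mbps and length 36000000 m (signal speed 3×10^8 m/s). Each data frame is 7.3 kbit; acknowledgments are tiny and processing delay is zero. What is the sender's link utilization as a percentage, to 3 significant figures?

t_tx = L/R = 7300/5000000 = 0.00146 s.
t_prop = 36000000/300000000 = 0.12 s; RTT = 0.24 s.
Cycle = t_tx + RTT = 0.24146 s.
Utilization = t_tx / cycle = 0.00146/0.24146 = 0.605 %.

0.605 %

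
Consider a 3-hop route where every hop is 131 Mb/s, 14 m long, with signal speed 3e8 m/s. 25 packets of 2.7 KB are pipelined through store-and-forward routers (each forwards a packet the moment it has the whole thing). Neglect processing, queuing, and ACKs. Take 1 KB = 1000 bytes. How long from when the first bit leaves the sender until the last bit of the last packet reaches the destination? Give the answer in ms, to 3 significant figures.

Per-hop transmission t_tx = L/R = 21600/131000000 = 0.164885 ms.
Per-hop propagation t_prop = 14/300000000 = 4.66667e-05 ms.
Pipeline fill: first packet needs 3·t_tx to clear all hops; remaining 24 packets each add one t_tx.
Total = (3+25-1)·t_tx + 3·t_prop = 27·0.164885 + 3·4.66667e-05 = 4.45 ms.

4.45 ms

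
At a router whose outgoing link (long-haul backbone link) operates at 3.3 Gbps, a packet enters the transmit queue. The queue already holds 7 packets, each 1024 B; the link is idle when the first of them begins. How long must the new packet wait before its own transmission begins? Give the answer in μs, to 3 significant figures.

17.4 μs

Each queued packet: L/R = 8192/3300000000 = 2.48242 μs.
7 queued → 17.377 μs.
Queuing delay = 17.4 μs.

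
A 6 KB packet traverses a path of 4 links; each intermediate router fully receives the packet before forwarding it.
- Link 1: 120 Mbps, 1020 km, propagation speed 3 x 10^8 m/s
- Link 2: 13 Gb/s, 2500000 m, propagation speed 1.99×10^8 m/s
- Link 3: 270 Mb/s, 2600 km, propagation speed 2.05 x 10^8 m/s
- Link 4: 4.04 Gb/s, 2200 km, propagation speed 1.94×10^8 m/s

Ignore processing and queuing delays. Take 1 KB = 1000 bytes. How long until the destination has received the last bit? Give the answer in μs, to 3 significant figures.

40600 μs

L = 48000 bits.
Transmission delays (L/R per hop): 400, 3.69231, 177.778, 11.8812 μs; sum = 593.351 μs.
Propagation delays (d/s per hop): 3400, 12562.8, 12682.9, 11340.2 μs; sum = 39985.9 μs.
End-to-end = 40600 μs.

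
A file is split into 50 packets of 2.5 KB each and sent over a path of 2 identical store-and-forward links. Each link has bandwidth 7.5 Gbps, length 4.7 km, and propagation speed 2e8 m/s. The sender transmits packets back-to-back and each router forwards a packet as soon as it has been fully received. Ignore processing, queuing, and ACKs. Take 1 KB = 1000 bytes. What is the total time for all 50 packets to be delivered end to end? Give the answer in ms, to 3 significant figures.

Per-hop transmission t_tx = L/R = 20000/7500000000 = 0.00266667 ms.
Per-hop propagation t_prop = 4700/200000000 = 0.0235 ms.
Pipeline fill: first packet needs 2·t_tx to clear all hops; remaining 49 packets each add one t_tx.
Total = (2+50-1)·t_tx + 2·t_prop = 51·0.00266667 + 2·0.0235 = 0.183 ms.

0.183 ms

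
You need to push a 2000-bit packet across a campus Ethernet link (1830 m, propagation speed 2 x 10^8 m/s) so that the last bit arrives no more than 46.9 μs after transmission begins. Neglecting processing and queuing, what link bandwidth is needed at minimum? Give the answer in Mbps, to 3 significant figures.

53.0 Mbps

Propagation delay = 1830 / 200000000 = 9.15 μs.
Transmission budget = 46.9 − 9.15 = 37.75 μs.
R ≥ L / t_tx = 2000 bits / 3.775e-05 s = 53.0 Mbps.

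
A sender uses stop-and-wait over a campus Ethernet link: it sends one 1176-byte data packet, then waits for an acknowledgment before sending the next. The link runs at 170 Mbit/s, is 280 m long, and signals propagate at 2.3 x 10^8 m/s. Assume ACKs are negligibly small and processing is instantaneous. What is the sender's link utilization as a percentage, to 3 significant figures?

95.8 %

t_tx = L/R = 9408/170000000 = 5.53412e-05 s.
t_prop = 280/2.3e+08 = 1.21739e-06 s; RTT = 2.43478e-06 s.
Cycle = t_tx + RTT = 5.7776e-05 s.
Utilization = t_tx / cycle = 5.53412e-05/5.7776e-05 = 95.8 %.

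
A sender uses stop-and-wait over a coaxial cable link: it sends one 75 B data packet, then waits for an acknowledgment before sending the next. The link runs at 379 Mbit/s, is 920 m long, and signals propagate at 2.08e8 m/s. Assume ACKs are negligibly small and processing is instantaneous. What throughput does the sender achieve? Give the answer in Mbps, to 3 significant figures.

t_tx = L/R = 600/379000000 = 1.58311e-06 s.
t_prop = 920/208000000 = 4.42308e-06 s; RTT = 8.84615e-06 s.
Cycle = t_tx + RTT = 1.04293e-05 s.
Throughput = L / cycle = 600 / 1.04293e-05 = 57.5 Mbps.

57.5 Mbps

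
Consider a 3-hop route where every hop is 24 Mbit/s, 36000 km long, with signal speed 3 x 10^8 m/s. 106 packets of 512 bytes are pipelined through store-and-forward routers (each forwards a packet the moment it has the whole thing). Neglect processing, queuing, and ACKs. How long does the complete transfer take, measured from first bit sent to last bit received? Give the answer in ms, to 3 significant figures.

Per-hop transmission t_tx = L/R = 4096/24000000 = 0.170667 ms.
Per-hop propagation t_prop = 36000000/300000000 = 120 ms.
Pipeline fill: first packet needs 3·t_tx to clear all hops; remaining 105 packets each add one t_tx.
Total = (3+106-1)·t_tx + 3·t_prop = 108·0.170667 + 3·120 = 378 ms.

378 ms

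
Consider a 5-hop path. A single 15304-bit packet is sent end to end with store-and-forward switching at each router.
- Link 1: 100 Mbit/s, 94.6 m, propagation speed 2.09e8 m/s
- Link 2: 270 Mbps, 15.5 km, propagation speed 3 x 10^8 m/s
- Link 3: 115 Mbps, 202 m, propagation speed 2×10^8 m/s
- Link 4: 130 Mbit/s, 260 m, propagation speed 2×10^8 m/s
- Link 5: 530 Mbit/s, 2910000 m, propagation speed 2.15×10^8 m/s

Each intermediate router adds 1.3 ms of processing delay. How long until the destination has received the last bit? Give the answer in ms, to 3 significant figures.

19.3 ms

Transmission delays (L/R per hop): 0.15304, 0.0566815, 0.133078, 0.117723, 0.0288755 ms; sum = 0.489398 ms.
Propagation delays (d/s per hop): 0.000452632, 0.0516667, 0.00101, 0.0013, 13.5349 ms; sum = 13.5893 ms.
Processing at 4 router(s): 4 × 1.3 ms = 5.2 ms.
End-to-end = 19.3 ms.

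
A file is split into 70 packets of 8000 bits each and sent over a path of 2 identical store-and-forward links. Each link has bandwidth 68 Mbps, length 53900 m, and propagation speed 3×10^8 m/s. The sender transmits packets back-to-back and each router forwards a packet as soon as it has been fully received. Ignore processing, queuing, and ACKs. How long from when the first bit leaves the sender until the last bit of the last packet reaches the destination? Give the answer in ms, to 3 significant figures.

Per-hop transmission t_tx = L/R = 8000/68000000 = 0.117647 ms.
Per-hop propagation t_prop = 53900/300000000 = 0.179667 ms.
Pipeline fill: first packet needs 2·t_tx to clear all hops; remaining 69 packets each add one t_tx.
Total = (2+70-1)·t_tx + 2·t_prop = 71·0.117647 + 2·0.179667 = 8.71 ms.

8.71 ms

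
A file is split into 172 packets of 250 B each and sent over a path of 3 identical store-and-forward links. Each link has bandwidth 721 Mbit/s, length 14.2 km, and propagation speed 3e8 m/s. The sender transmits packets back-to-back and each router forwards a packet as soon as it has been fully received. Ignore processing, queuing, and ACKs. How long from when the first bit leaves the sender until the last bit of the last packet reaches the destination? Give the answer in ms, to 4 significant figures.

Per-hop transmission t_tx = L/R = 2000/721000000 = 0.00277393 ms.
Per-hop propagation t_prop = 14200/300000000 = 0.0473333 ms.
Pipeline fill: first packet needs 3·t_tx to clear all hops; remaining 171 packets each add one t_tx.
Total = (3+172-1)·t_tx + 3·t_prop = 174·0.00277393 + 3·0.0473333 = 0.6247 ms.

0.6247 ms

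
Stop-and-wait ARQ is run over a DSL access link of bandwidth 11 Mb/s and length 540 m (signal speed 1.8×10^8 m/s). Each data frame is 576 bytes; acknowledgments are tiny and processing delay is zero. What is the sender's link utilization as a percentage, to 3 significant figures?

t_tx = L/R = 4608/11000000 = 0.000418909 s.
t_prop = 540/180000000 = 3e-06 s; RTT = 6e-06 s.
Cycle = t_tx + RTT = 0.000424909 s.
Utilization = t_tx / cycle = 0.000418909/0.000424909 = 98.6 %.

98.6 %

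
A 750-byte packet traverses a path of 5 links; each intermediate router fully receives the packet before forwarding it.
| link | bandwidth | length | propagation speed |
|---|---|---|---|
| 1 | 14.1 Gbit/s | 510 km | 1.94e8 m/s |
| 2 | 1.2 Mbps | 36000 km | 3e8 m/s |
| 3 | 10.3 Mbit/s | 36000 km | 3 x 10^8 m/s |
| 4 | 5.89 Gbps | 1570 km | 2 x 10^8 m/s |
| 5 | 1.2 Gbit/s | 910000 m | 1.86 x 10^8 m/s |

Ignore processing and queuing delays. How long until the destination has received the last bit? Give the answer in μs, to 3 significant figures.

L = 750 × 8 = 6000 bits.
Transmission delays (L/R per hop): 0.425532, 5000, 582.524, 1.01868, 5 μs; sum = 5588.97 μs.
Propagation delays (d/s per hop): 2628.87, 120000, 120000, 7850, 4892.47 μs; sum = 255371 μs.
End-to-end = 261000 μs.

261000 μs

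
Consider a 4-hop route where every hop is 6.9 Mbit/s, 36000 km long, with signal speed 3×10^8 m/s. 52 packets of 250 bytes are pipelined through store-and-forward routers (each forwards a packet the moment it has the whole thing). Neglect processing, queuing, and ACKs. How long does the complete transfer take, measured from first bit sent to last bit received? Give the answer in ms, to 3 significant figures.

Per-hop transmission t_tx = L/R = 2000/6900000 = 0.289855 ms.
Per-hop propagation t_prop = 36000000/300000000 = 120 ms.
Pipeline fill: first packet needs 4·t_tx to clear all hops; remaining 51 packets each add one t_tx.
Total = (4+52-1)·t_tx + 4·t_prop = 55·0.289855 + 4·120 = 496 ms.

496 ms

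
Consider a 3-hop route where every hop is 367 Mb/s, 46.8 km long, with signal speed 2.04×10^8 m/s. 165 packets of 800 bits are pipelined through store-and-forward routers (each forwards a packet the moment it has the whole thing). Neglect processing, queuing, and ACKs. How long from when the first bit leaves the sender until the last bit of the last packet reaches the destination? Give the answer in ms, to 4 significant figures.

1.052 ms

Per-hop transmission t_tx = L/R = 800/367000000 = 0.00217984 ms.
Per-hop propagation t_prop = 46800/204000000 = 0.229412 ms.
Pipeline fill: first packet needs 3·t_tx to clear all hops; remaining 164 packets each add one t_tx.
Total = (3+165-1)·t_tx + 3·t_prop = 167·0.00217984 + 3·0.229412 = 1.052 ms.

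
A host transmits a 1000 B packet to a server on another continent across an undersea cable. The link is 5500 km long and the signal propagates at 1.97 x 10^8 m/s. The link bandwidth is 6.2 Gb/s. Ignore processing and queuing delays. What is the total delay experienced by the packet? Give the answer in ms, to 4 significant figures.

L = 1000 × 8 = 8000 bits.
Transmission delay = L/R = 8000 / 6200000000 = 0.00129032 ms.
Propagation delay = d/s = 5500000 m / 197000000 m/s = 27.9188 ms.
Total = 27.92 ms.

27.92 ms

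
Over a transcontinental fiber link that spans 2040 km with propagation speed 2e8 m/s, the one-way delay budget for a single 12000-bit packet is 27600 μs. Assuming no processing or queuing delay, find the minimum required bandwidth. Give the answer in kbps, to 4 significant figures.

689.7 kbps

Propagation delay = 2040000 / 200000000 = 10200 μs.
Transmission budget = 27600 − 10200 = 17400 μs.
R ≥ L / t_tx = 12000 bits / 0.0174 s = 689.7 kbps.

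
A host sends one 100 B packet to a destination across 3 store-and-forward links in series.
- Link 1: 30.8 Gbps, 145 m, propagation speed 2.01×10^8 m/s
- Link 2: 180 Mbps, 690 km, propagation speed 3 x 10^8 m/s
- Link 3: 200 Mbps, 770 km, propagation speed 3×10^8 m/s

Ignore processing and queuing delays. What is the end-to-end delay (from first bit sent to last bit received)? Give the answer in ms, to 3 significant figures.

4.88 ms

L = 100 × 8 = 800 bits.
Transmission delays (L/R per hop): 2.5974e-05, 0.00444444, 0.004 ms; sum = 0.00847042 ms.
Propagation delays (d/s per hop): 0.000721393, 2.3, 2.56667 ms; sum = 4.86739 ms.
End-to-end = 4.88 ms.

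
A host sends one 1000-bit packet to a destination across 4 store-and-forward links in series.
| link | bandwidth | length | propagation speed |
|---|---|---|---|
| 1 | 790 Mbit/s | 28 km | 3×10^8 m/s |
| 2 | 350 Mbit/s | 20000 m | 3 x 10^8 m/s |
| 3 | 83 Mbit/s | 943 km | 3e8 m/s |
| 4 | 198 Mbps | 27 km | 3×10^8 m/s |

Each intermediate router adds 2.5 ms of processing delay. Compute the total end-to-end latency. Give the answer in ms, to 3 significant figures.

10.9 ms

Transmission delays (L/R per hop): 0.00126582, 0.00285714, 0.0120482, 0.00505051 ms; sum = 0.0212217 ms.
Propagation delays (d/s per hop): 0.0933333, 0.0666667, 3.14333, 0.09 ms; sum = 3.39333 ms.
Processing at 3 router(s): 3 × 2.5 ms = 7.5 ms.
End-to-end = 10.9 ms.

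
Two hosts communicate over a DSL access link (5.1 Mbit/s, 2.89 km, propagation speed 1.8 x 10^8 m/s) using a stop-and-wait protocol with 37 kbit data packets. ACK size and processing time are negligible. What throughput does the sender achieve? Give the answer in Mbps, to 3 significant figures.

5.08 Mbps

t_tx = L/R = 37000/5100000 = 0.0072549 s.
t_prop = 2890/180000000 = 1.60556e-05 s; RTT = 3.21111e-05 s.
Cycle = t_tx + RTT = 0.00728701 s.
Throughput = L / cycle = 37000 / 0.00728701 = 5.08 Mbps.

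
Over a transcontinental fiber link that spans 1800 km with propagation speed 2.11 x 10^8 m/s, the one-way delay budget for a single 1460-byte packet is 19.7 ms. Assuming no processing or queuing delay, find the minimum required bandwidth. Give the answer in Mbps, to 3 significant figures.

1.05 Mbps

L = 11680 bits.
Propagation delay = 1800000 / 211000000 = 8.53081 ms.
Transmission budget = 19.7 − 8.53081 = 11.1692 ms.
R ≥ L / t_tx = 11680 bits / 0.0111692 s = 1.05 Mbps.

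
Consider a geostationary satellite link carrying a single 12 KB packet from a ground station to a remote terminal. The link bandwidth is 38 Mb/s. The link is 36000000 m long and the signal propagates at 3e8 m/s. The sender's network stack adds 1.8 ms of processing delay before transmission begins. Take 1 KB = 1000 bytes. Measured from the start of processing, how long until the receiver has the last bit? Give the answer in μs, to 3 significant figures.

L = 96000 bits.
Transmission delay = L/R = 96000 / 38000000 = 2526.32 μs.
Propagation delay = d/s = 36000000 m / 300000000 m/s = 120000 μs.
Plus processing delay 1.8 ms = 1800 μs.
Total = 124000 μs.

124000 μs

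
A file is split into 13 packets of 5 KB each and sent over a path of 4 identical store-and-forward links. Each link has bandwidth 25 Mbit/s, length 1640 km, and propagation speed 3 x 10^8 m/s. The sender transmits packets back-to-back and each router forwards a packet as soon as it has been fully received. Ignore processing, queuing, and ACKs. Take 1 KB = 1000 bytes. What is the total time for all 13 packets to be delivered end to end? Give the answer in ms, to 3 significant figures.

47.5 ms

Per-hop transmission t_tx = L/R = 40000/25000000 = 1.6 ms.
Per-hop propagation t_prop = 1640000/300000000 = 5.46667 ms.
Pipeline fill: first packet needs 4·t_tx to clear all hops; remaining 12 packets each add one t_tx.
Total = (4+13-1)·t_tx + 4·t_prop = 16·1.6 + 4·5.46667 = 47.5 ms.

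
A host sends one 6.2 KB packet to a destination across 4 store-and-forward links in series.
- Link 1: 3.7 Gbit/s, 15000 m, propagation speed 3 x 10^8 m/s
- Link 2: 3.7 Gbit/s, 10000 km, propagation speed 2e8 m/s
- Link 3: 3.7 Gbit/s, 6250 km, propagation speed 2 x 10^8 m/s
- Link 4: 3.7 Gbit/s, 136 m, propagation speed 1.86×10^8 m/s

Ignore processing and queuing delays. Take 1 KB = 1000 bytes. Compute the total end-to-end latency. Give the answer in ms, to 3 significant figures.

81.4 ms

L = 49600 bits.
Transmission delay per hop = L/R = 49600/3700000000 = 0.0134054 ms; 4 hops → 0.0536216 ms.
Propagation delays (d/s per hop): 0.05, 50, 31.25, 0.000731183 ms; sum = 81.3007 ms.
End-to-end = 81.4 ms.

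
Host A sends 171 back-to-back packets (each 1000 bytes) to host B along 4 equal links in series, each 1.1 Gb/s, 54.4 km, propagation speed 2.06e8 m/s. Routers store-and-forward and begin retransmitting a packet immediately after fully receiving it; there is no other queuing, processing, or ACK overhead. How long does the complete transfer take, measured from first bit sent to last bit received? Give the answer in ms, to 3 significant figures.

2.32 ms

Per-hop transmission t_tx = L/R = 8000/1100000000 = 0.00727273 ms.
Per-hop propagation t_prop = 54400/206000000 = 0.264078 ms.
Pipeline fill: first packet needs 4·t_tx to clear all hops; remaining 170 packets each add one t_tx.
Total = (4+171-1)·t_tx + 4·t_prop = 174·0.00727273 + 4·0.264078 = 2.32 ms.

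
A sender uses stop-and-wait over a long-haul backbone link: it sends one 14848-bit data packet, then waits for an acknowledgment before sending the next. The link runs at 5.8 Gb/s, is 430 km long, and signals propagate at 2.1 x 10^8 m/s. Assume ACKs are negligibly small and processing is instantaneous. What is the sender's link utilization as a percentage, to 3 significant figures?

0.0625 %

t_tx = L/R = 14848/5800000000 = 2.56e-06 s.
t_prop = 430000/210000000 = 0.00204762 s; RTT = 0.00409524 s.
Cycle = t_tx + RTT = 0.0040978 s.
Utilization = t_tx / cycle = 2.56e-06/0.0040978 = 0.0625 %.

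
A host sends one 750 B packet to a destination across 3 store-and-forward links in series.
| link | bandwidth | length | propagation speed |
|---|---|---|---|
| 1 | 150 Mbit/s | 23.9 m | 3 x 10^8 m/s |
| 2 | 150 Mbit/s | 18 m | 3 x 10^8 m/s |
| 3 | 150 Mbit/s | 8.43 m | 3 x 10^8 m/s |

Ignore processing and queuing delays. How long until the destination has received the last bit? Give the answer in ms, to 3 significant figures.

L = 750 × 8 = 6000 bits.
Transmission delay per hop = L/R = 6000/150000000 = 0.04 ms; 3 hops → 0.12 ms.
Propagation delays (d/s per hop): 7.96667e-05, 6e-05, 2.81e-05 ms; sum = 0.000167767 ms.
End-to-end = 0.120 ms.

0.120 ms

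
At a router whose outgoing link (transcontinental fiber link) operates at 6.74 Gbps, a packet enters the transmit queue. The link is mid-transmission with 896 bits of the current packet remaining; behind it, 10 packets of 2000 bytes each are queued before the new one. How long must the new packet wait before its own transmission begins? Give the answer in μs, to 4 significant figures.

23.87 μs

Each queued packet: L/R = 16000/6740000000 = 2.37389 μs.
10 queued → 23.7389 μs.
Plus remaining 896 bits of current packet: 0.132938 μs.
Queuing delay = 23.87 μs.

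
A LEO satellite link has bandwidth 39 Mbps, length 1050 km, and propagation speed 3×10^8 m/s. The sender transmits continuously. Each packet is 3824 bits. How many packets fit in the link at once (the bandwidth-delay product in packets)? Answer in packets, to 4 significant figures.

Propagation delay = 1050000 / 300000000 = 0.0035 s.
BDP = R × t_prop = 39000000 × 0.0035 = 136500 bits.
In packets of 3824 bits: 35.70 packets.

35.70 packets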